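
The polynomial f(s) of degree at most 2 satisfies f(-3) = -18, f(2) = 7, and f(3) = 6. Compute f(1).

Using the Lagrange interpolation formula with nodes -3, 2, 3:
  L_0(s) = (s - 2)(s - 3) / 30
  L_1(s) = (s + 3)(s - 3) / -5
  L_2(s) = (s + 3)(s - 2) / 6
Then f(s) = -18·L_0(s) + 7·L_1(s) + 6·L_2(s).
Expanding and collecting terms gives f(s) = -s^2 + 4s + 3.
Evaluating at s = 1: f(1) = 6.

6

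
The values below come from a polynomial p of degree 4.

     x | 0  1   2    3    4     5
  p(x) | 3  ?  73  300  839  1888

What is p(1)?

8

The 5 known points determine the degree-4 polynomial uniquely.
Write p(x) = ax^4 + bx^3 + cx^2 + dx + e. Substituting each data point gives a linear system:
  e = 3
  16a + 8b + 4c + 2d + e = 73
  81a + 27b + 9c + 3d + e = 300
  256a + 64b + 16c + 4d + e = 839
  625a + 125b + 25c + 5d + e = 1888
Solving the system yields a = 2, b = 5, c = 1, d = -3, e = 3.
So p(x) = 2x⁴ + 5x³ + x² - 3x + 3.
Then p(1) = 8.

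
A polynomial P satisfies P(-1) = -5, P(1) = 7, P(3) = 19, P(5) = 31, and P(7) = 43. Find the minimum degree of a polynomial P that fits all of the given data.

Forward differences of the values at s = -1, 1, 3, 5, 7:
  P  : -5  7  19  31  43
  Δ  : 12  12  12  12
  Δ^2: 0  0  0
  Δ^3: 0  0
  Δ^4: 0
The first differences are constant (12) and nonzero, while all higher differences vanish, so the minimal degree is 1.

1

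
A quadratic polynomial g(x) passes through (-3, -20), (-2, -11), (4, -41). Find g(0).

Write g(x) = ax^2 + bx + c. Substituting each data point gives a linear system:
  9a - 3b + c = -20
  4a - 2b + c = -11
  16a + 4b + c = -41
Solving the system yields a = -2, b = -1, c = -5.
So g(x) = -2x^2 - x - 5.
Then g(0) = -5.

-5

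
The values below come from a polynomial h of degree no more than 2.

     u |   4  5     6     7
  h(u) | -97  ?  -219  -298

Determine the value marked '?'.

-152

On equispaced nodes a degree-2 polynomial has vanishing third forward difference, so
  - h(4) + 3·h(5) - 3·h(6) + h(7) = 0.
Substituting the known values and solving for h(5):
  3·h(5) = -456
  h(5) = -152.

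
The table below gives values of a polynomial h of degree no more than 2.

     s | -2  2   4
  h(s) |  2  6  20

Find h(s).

h(s) = s^2 + s

Write h(s) = as^2 + bs + c. Substituting each data point gives a linear system:
  4a - 2b + c = 2
  4a + 2b + c = 6
  16a + 4b + c = 20
Solving the system yields a = 1, b = 1, c = 0.
So h(s) = s^2 + s.
Check: h(4) = 20. ✓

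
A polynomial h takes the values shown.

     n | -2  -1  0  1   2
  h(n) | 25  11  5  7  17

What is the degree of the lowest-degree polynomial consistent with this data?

2

Forward differences of the values at n = -2, -1, 0, 1, 2:
  h  : 25  11  5  7  17
  Δ  : -14  -6  2  10
  Δ^2: 8  8  8
  Δ^3: 0  0
  Δ^4: 0
The second differences are constant (8) and nonzero, while all higher differences vanish, so the minimal degree is 2.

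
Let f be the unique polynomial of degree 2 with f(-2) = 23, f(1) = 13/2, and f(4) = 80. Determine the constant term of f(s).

Write f(s) = as^2 + bs + c. Substituting each data point gives a linear system:
  4a - 2b + c = 23
  a + b + c = 13/2
  16a + 4b + c = 80
Solving the system yields a = 5, b = -1/2, c = 2.
So f(s) = 5s² - (1/2)s + 2.
The constant term is 2.

2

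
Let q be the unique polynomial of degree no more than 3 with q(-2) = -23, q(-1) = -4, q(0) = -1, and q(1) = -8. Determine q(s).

q(s) = s^3 - 5s^2 - 3s - 1

Using the Lagrange interpolation formula with nodes -2, -1, 0, 1:
  L_0(s) = (s + 1)s(s - 1) / -6
  L_1(s) = (s + 2)s(s - 1) / 2
  L_2(s) = (s + 2)(s + 1)(s - 1) / -2
  L_3(s) = (s + 2)(s + 1)s / 6
Then q(s) = -23·L_0(s) - 4·L_1(s) - 1·L_2(s) - 8·L_3(s).
Expanding and collecting terms gives q(s) = s^3 - 5s^2 - 3s - 1.
Check: q(-2) = -23. ✓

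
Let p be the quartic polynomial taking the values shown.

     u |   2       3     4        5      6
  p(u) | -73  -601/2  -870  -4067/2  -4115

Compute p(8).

Using the Lagrange interpolation formula with nodes 2, 3, 4, 5, 6:
  L_0(u) = (u - 3)(u - 4)(u - 5)(u - 6) / 24
  L_1(u) = (u - 2)(u - 4)(u - 5)(u - 6) / -6
  L_2(u) = (u - 2)(u - 3)(u - 5)(u - 6) / 4
  L_3(u) = (u - 2)(u - 3)(u - 4)(u - 6) / -6
  L_4(u) = (u - 2)(u - 3)(u - 4)(u - 5) / 24
Then p(u) = -73·L_0(u) - 601/2·L_1(u) - 870·L_2(u) - 4067/2·L_3(u) - 4115·L_4(u).
Expanding and collecting terms gives p(u) = -3u^4 - 6u^2 - (5/2)u + 4.
Evaluating at u = 8: p(8) = -12688.

-12688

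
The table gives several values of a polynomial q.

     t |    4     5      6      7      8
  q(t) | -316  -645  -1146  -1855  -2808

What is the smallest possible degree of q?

3

Forward differences of the values at t = 4, 5, 6, 7, 8:
  q  : -316  -645  -1146  -1855  -2808
  Δ  : -329  -501  -709  -953
  Δ^2: -172  -208  -244
  Δ^3: -36  -36
  Δ^4: 0
The third differences are constant (-36) and nonzero, while all higher differences vanish, so the minimal degree is 3.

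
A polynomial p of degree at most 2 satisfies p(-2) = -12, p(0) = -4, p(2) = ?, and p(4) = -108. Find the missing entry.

-36

On equispaced nodes a degree-2 polynomial has vanishing third forward difference, so
  - p(-2) + 3·p(0) - 3·p(2) + p(4) = 0.
Substituting the known values and solving for p(2):
  -3·p(2) = 108
  p(2) = -36.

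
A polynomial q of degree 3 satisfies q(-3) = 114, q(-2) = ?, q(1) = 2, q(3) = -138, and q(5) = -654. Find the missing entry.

32

The 4 known points determine the degree-3 polynomial uniquely.
Write q(x) = ax^3 + bx^2 + cx + d. Substituting each data point gives a linear system:
  -27a + 9b - 3c + d = 114
  a + b + c + d = 2
  27a + 9b + 3c + d = -138
  125a + 25b + 5c + d = -654
Solving the system yields a = -5, b = -2, c = 3, d = 6.
So q(x) = -5x^3 - 2x^2 + 3x + 6.
Then q(-2) = 32.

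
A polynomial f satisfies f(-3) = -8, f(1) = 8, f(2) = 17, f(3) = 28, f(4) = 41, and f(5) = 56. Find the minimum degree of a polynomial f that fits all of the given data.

Divided differences on the nodes -3, 1, 2, 3, 4, 5:
  order 0: -8  8  17  28  41  56
  order 1: 4  9  11  13  15
  order 2: 1  1  1  1
  order 3: 0  0  0
  order 4: 0  0
  order 5: 0
The order-2 divided differences are all 1 (nonzero) and every higher order vanishes, so the data lies on a polynomial of degree exactly 2.

2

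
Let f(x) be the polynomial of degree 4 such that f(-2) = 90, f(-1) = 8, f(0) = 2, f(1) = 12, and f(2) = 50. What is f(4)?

Forward differences of the values at x = -2, -1, 0, 1, 2:
  f  : 90  8  2  12  50
  Δ  : -82  -6  10  38
  Δ^2: 76  16  28
  Δ^3: -60  12
  Δ^4: 72
The fourth differences are constant, confirming degree 4.
Interpolating (Newton forward form) and evaluating at x = 4 gives f(4) = 618.

618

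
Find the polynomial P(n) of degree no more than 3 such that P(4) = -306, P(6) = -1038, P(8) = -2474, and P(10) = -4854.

Using the Lagrange interpolation formula with nodes 4, 6, 8, 10:
  L_0(n) = (n - 6)(n - 8)(n - 10) / -48
  L_1(n) = (n - 4)(n - 8)(n - 10) / 16
  L_2(n) = (n - 4)(n - 6)(n - 10) / -16
  L_3(n) = (n - 4)(n - 6)(n - 8) / 48
Then P(n) = -306·L_0(n) - 1038·L_1(n) - 2474·L_2(n) - 4854·L_3(n).
Expanding and collecting terms gives P(n) = -5n³ + 2n² - 6n + 6.
Check: P(10) = -4854. ✓

P(n) = -5n^3 + 2n^2 - 6n + 6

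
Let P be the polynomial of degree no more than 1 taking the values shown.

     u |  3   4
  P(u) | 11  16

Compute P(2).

6

Write P(u) = au + b. Substituting each data point gives a linear system:
  3a + b = 11
  4a + b = 16
Solving the system yields a = 5, b = -4.
So P(u) = 5u - 4.
Then P(2) = 6.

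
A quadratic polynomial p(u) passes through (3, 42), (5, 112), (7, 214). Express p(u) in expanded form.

Using the Lagrange interpolation formula with nodes 3, 5, 7:
  L_0(u) = (u - 5)(u - 7) / 8
  L_1(u) = (u - 3)(u - 7) / -4
  L_2(u) = (u - 3)(u - 5) / 8
Then p(u) = 42·L_0(u) + 112·L_1(u) + 214·L_2(u).
Expanding and collecting terms gives p(u) = 4u^2 + 3u - 3.
Check: p(5) = 112. ✓

p(u) = 4u^2 + 3u - 3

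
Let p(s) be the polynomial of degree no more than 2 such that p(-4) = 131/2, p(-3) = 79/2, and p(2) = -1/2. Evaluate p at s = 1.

-9/2

Using the Lagrange interpolation formula with nodes -4, -3, 2:
  L_0(s) = (s + 3)(s - 2) / 6
  L_1(s) = (s + 4)(s - 2) / -5
  L_2(s) = (s + 4)(s + 3) / 30
Then p(s) = 131/2·L_0(s) + 79/2·L_1(s) - 1/2·L_2(s).
Expanding and collecting terms gives p(s) = 3s^2 - 5s - 5/2.
Evaluating at s = 1: p(1) = -9/2.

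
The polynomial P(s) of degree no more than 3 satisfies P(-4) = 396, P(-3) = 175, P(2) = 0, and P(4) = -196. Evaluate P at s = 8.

Write P(s) = as^3 + bs^2 + cs + d. Substituting each data point gives a linear system:
  -64a + 16b - 4c + d = 396
  -27a + 9b - 3c + d = 175
  8a + 4b + 2c + d = 0
  64a + 16b + 4c + d = -196
Solving the system yields a = -5, b = 6, c = 6, d = 4.
So P(s) = -5s^3 + 6s^2 + 6s + 4.
Then P(8) = -2124.

-2124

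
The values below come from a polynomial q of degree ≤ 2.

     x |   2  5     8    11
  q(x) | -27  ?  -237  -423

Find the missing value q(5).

-105

The 3 known points determine the degree-2 polynomial uniquely.
Write q(x) = ax^2 + bx + c. Substituting each data point gives a linear system:
  4a + 2b + c = -27
  64a + 8b + c = -237
  121a + 11b + c = -423
Solving the system yields a = -3, b = -5, c = -5.
So q(x) = -3x² - 5x - 5.
Then q(5) = -105.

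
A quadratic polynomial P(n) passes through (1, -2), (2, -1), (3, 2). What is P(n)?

P(n) = n^2 - 2n - 1

Write P(n) = an^2 + bn + c. Substituting each data point gives a linear system:
  a + b + c = -2
  4a + 2b + c = -1
  9a + 3b + c = 2
Solving the system yields a = 1, b = -2, c = -1.
So P(n) = n^2 - 2n - 1.
Check: P(1) = -2. ✓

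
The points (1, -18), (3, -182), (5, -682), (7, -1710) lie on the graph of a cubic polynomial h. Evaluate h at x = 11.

Write h(x) = ax^3 + bx^2 + cx + d. Substituting each data point gives a linear system:
  a + b + c + d = -18
  27a + 9b + 3c + d = -182
  125a + 25b + 5c + d = -682
  343a + 49b + 7c + d = -1710
Solving the system yields a = -4, b = -6, c = -6, d = -2.
So h(x) = -4x^3 - 6x^2 - 6x - 2.
Then h(11) = -6118.

-6118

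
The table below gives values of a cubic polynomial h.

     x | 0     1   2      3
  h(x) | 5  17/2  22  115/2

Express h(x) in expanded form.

h(x) = 2x^3 - x^2 + (5/2)x + 5

Write h(x) = ax^3 + bx^2 + cx + d. Substituting each data point gives a linear system:
  d = 5
  a + b + c + d = 17/2
  8a + 4b + 2c + d = 22
  27a + 9b + 3c + d = 115/2
Solving the system yields a = 2, b = -1, c = 5/2, d = 5.
So h(x) = 2x³ - x² + (5/2)x + 5.
Check: h(0) = 5. ✓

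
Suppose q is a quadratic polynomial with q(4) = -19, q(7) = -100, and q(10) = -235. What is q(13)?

Using the Lagrange interpolation formula with nodes 4, 7, 10:
  L_0(x) = (x - 7)(x - 10) / 18
  L_1(x) = (x - 4)(x - 10) / -9
  L_2(x) = (x - 4)(x - 7) / 18
Then q(x) = -19·L_0(x) - 100·L_1(x) - 235·L_2(x).
Expanding and collecting terms gives q(x) = -3x² + 6x + 5.
Evaluating at x = 13: q(13) = -424.

-424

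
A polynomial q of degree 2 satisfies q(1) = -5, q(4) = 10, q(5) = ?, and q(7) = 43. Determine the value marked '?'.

19

The 3 known points determine the degree-2 polynomial uniquely.
Write q(n) = an^2 + bn + c. Substituting each data point gives a linear system:
  a + b + c = -5
  16a + 4b + c = 10
  49a + 7b + c = 43
Solving the system yields a = 1, b = 0, c = -6.
So q(n) = n² - 6.
Then q(5) = 19.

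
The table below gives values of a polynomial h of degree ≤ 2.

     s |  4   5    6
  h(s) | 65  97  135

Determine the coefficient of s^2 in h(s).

Write h(s) = as^2 + bs + c. Substituting each data point gives a linear system:
  16a + 4b + c = 65
  25a + 5b + c = 97
  36a + 6b + c = 135
Solving the system yields a = 3, b = 5, c = -3.
So h(s) = 3s^2 + 5s - 3.
The leading coefficient is 3.

3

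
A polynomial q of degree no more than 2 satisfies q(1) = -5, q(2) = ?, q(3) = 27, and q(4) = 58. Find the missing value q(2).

6

On equispaced nodes a degree-2 polynomial has vanishing third forward difference, so
  - q(1) + 3·q(2) - 3·q(3) + q(4) = 0.
Substituting the known values and solving for q(2):
  3·q(2) = 18
  q(2) = 6.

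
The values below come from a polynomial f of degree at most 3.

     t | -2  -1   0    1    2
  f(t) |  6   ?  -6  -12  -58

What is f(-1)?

-10

On equispaced nodes a degree-3 polynomial has vanishing fourth forward difference, so
  f(-2) - 4·f(-1) + 6·f(0) - 4·f(1) + f(2) = 0.
Substituting the known values and solving for f(-1):
  -4·f(-1) = 40
  f(-1) = -10.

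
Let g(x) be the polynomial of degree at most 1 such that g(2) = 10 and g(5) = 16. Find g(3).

Using the Lagrange interpolation formula with nodes 2, 5:
  L_0(x) = (x - 5) / -3
  L_1(x) = (x - 2) / 3
Then g(x) = 10·L_0(x) + 16·L_1(x).
Expanding and collecting terms gives g(x) = 2x + 6.
Evaluating at x = 3: g(3) = 12.

12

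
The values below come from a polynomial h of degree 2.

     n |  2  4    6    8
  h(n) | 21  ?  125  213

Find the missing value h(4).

61

The 3 known points determine the degree-2 polynomial uniquely.
Write h(n) = an^2 + bn + c. Substituting each data point gives a linear system:
  4a + 2b + c = 21
  36a + 6b + c = 125
  64a + 8b + c = 213
Solving the system yields a = 3, b = 2, c = 5.
So h(n) = 3n^2 + 2n + 5.
Then h(4) = 61.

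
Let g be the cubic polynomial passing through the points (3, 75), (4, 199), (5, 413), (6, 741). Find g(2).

17

Write g(s) = as^3 + bs^2 + cs + d. Substituting each data point gives a linear system:
  27a + 9b + 3c + d = 75
  64a + 16b + 4c + d = 199
  125a + 25b + 5c + d = 413
  216a + 36b + 6c + d = 741
Solving the system yields a = 4, b = -3, c = -3, d = 3.
So g(s) = 4s³ - 3s² - 3s + 3.
Then g(2) = 17.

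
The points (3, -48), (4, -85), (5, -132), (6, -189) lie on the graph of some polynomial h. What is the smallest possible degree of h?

2

Forward differences of the values at n = 3, 4, 5, 6:
  h  : -48  -85  -132  -189
  Δ  : -37  -47  -57
  Δ^2: -10  -10
  Δ^3: 0
The second differences are constant (-10) and nonzero, while all higher differences vanish, so the minimal degree is 2.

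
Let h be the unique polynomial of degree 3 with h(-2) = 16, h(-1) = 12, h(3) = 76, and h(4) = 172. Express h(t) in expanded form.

Write h(t) = at^3 + bt^2 + ct + d. Substituting each data point gives a linear system:
  -8a + 4b - 2c + d = 16
  -a + b - c + d = 12
  27a + 9b + 3c + d = 76
  64a + 16b + 4c + d = 172
Solving the system yields a = 2, b = 4, c = -6, d = 4.
So h(t) = 2t^3 + 4t^2 - 6t + 4.
Check: h(4) = 172. ✓

h(t) = 2t^3 + 4t^2 - 6t + 4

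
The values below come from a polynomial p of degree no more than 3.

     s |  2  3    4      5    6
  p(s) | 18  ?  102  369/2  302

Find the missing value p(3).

The 4 known points determine the degree-3 polynomial uniquely.
Write p(s) = as^3 + bs^2 + cs + d. Substituting each data point gives a linear system:
  8a + 4b + 2c + d = 18
  64a + 16b + 4c + d = 102
  125a + 25b + 5c + d = 369/2
  216a + 36b + 6c + d = 302
Solving the system yields a = 1, b = 5/2, c = -1, d = 2.
So p(s) = s^3 + (5/2)s^2 - s + 2.
Then p(3) = 97/2.

97/2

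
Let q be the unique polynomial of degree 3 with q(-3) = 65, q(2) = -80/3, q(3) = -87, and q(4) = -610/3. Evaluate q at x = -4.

502/3

Using the Lagrange interpolation formula with nodes -3, 2, 3, 4:
  L_0(x) = (x - 2)(x - 3)(x - 4) / -210
  L_1(x) = (x + 3)(x - 3)(x - 4) / 10
  L_2(x) = (x + 3)(x - 2)(x - 4) / -6
  L_3(x) = (x + 3)(x - 2)(x - 3) / 14
Then q(x) = 65·L_0(x) - 80/3·L_1(x) - 87·L_2(x) - 610/3·L_3(x).
Expanding and collecting terms gives q(x) = -3x^3 - x^2 + (5/3)x - 2.
Evaluating at x = -4: q(-4) = 502/3.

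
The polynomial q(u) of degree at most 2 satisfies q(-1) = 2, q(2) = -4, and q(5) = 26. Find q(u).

Write q(u) = au^2 + bu + c. Substituting each data point gives a linear system:
  a - b + c = 2
  4a + 2b + c = -4
  25a + 5b + c = 26
Solving the system yields a = 2, b = -4, c = -4.
So q(u) = 2u² - 4u - 4.
Check: q(-1) = 2. ✓

q(u) = 2u^2 - 4u - 4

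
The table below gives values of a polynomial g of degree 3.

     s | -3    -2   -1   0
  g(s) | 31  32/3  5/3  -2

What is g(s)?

g(s) = -s^3 - (1/3)s^2 - 3s - 2

Using the Lagrange interpolation formula with nodes -3, -2, -1, 0:
  L_0(s) = (s + 2)(s + 1)s / -6
  L_1(s) = (s + 3)(s + 1)s / 2
  L_2(s) = (s + 3)(s + 2)s / -2
  L_3(s) = (s + 3)(s + 2)(s + 1) / 6
Then g(s) = 31·L_0(s) + 32/3·L_1(s) + 5/3·L_2(s) - 2·L_3(s).
Expanding and collecting terms gives g(s) = -s³ - (1/3)s² - 3s - 2.
Check: g(-2) = 32/3. ✓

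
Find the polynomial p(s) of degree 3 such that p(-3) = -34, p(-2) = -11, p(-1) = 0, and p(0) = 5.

Write p(s) = as^3 + bs^2 + cs + d. Substituting each data point gives a linear system:
  -27a + 9b - 3c + d = -34
  -8a + 4b - 2c + d = -11
  -a + b - c + d = 0
  d = 5
Solving the system yields a = 1, b = 0, c = 4, d = 5.
So p(s) = s³ + 4s + 5.
Check: p(-2) = -11. ✓

p(s) = s^3 + 4s + 5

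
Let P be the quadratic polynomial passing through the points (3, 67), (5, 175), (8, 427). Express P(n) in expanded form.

Write P(n) = an^2 + bn + c. Substituting each data point gives a linear system:
  9a + 3b + c = 67
  25a + 5b + c = 175
  64a + 8b + c = 427
Solving the system yields a = 6, b = 6, c = -5.
So P(n) = 6n^2 + 6n - 5.
Check: P(8) = 427. ✓

P(n) = 6n^2 + 6n - 5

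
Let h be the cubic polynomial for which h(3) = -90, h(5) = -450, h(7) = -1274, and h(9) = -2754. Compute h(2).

-24

Write h(u) = au^3 + bu^2 + cu + d. Substituting each data point gives a linear system:
  27a + 9b + 3c + d = -90
  125a + 25b + 5c + d = -450
  343a + 49b + 7c + d = -1274
  729a + 81b + 9c + d = -2754
Solving the system yields a = -4, b = 2, c = 0, d = 0.
So h(u) = -4u³ + 2u².
Then h(2) = -24.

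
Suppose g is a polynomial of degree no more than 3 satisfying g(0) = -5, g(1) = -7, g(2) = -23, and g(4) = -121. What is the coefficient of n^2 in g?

Write g(n) = an^3 + bn^2 + cn + d. Substituting each data point gives a linear system:
  d = -5
  a + b + c + d = -7
  8a + 4b + 2c + d = -23
  64a + 16b + 4c + d = -121
Solving the system yields a = -1, b = -4, c = 3, d = -5.
So g(n) = -n^3 - 4n^2 + 3n - 5.
The coefficient of n^2 is -4.

-4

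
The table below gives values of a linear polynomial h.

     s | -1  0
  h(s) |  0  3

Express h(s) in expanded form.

Write h(s) = as + b. Substituting each data point gives a linear system:
  -a + b = 0
  b = 3
Solving the system yields a = 3, b = 3.
So h(s) = 3s + 3.
Check: h(-1) = 0. ✓

h(s) = 3s + 3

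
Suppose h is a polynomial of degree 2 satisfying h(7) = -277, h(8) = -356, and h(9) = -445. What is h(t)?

h(t) = -5t^2 - 4t - 4

Write h(t) = at^2 + bt + c. Substituting each data point gives a linear system:
  49a + 7b + c = -277
  64a + 8b + c = -356
  81a + 9b + c = -445
Solving the system yields a = -5, b = -4, c = -4.
So h(t) = -5t² - 4t - 4.
Check: h(9) = -445. ✓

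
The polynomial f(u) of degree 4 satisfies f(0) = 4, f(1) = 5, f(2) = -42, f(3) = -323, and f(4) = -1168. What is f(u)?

f(u) = -6u^4 + 5u^3 + 3u^2 - u + 4

Write f(u) = au^4 + bu^3 + cu^2 + du + e. Substituting each data point gives a linear system:
  e = 4
  a + b + c + d + e = 5
  16a + 8b + 4c + 2d + e = -42
  81a + 27b + 9c + 3d + e = -323
  256a + 64b + 16c + 4d + e = -1168
Solving the system yields a = -6, b = 5, c = 3, d = -1, e = 4.
So f(u) = -6u^4 + 5u^3 + 3u^2 - u + 4.
Check: f(1) = 5. ✓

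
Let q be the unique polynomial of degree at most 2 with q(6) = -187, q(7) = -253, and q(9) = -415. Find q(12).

Using the Lagrange interpolation formula with nodes 6, 7, 9:
  L_0(s) = (s - 7)(s - 9) / 3
  L_1(s) = (s - 6)(s - 9) / -2
  L_2(s) = (s - 6)(s - 7) / 6
Then q(s) = -187·L_0(s) - 253·L_1(s) - 415·L_2(s).
Expanding and collecting terms gives q(s) = -5s^2 - s - 1.
Evaluating at s = 12: q(12) = -733.

-733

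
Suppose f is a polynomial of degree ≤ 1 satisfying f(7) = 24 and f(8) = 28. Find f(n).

Write f(n) = an + b. Substituting each data point gives a linear system:
  7a + b = 24
  8a + b = 28
Solving the system yields a = 4, b = -4.
So f(n) = 4n - 4.
Check: f(7) = 24. ✓

f(n) = 4n - 4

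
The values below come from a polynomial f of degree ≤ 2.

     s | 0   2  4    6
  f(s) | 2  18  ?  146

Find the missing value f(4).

On equispaced nodes a degree-2 polynomial has vanishing third forward difference, so
  - f(0) + 3·f(2) - 3·f(4) + f(6) = 0.
Substituting the known values and solving for f(4):
  -3·f(4) = -198
  f(4) = 66.

66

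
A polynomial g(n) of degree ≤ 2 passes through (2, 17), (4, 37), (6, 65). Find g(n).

g(n) = n^2 + 4n + 5

Write g(n) = an^2 + bn + c. Substituting each data point gives a linear system:
  4a + 2b + c = 17
  16a + 4b + c = 37
  36a + 6b + c = 65
Solving the system yields a = 1, b = 4, c = 5.
So g(n) = n^2 + 4n + 5.
Check: g(6) = 65. ✓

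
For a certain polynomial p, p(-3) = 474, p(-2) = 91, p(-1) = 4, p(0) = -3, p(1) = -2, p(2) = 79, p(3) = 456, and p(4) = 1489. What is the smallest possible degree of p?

Forward differences of the values at n = -3, -2, -1, 0, 1, 2, 3, 4:
  p  : 474  91  4  -3  -2  79  456  1489
  Δ  : -383  -87  -7  1  81  377  1033
  Δ^2: 296  80  8  80  296  656
  Δ^3: -216  -72  72  216  360
  Δ^4: 144  144  144  144
  Δ^5: 0  0  0
  Δ^6: 0  0
  Δ^7: 0
The fourth differences are constant (144) and nonzero, while all higher differences vanish, so the minimal degree is 4.

4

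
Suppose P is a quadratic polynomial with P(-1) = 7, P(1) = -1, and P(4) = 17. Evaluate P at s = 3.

Using the Lagrange interpolation formula with nodes -1, 1, 4:
  L_0(s) = (s - 1)(s - 4) / 10
  L_1(s) = (s + 1)(s - 4) / -6
  L_2(s) = (s + 1)(s - 1) / 15
Then P(s) = 7·L_0(s) - 1·L_1(s) + 17·L_2(s).
Expanding and collecting terms gives P(s) = 2s² - 4s + 1.
Evaluating at s = 3: P(3) = 7.

7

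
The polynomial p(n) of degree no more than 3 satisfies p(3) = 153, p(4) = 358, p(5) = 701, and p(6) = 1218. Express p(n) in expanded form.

p(n) = 6n^3 - 3n^2 + 4n + 6

Using the Lagrange interpolation formula with nodes 3, 4, 5, 6:
  L_0(n) = (n - 4)(n - 5)(n - 6) / -6
  L_1(n) = (n - 3)(n - 5)(n - 6) / 2
  L_2(n) = (n - 3)(n - 4)(n - 6) / -2
  L_3(n) = (n - 3)(n - 4)(n - 5) / 6
Then p(n) = 153·L_0(n) + 358·L_1(n) + 701·L_2(n) + 1218·L_3(n).
Expanding and collecting terms gives p(n) = 6n^3 - 3n^2 + 4n + 6.
Check: p(6) = 1218. ✓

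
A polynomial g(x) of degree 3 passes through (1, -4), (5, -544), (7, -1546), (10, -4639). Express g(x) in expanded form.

Write g(x) = ax^3 + bx^2 + cx + d. Substituting each data point gives a linear system:
  a + b + c + d = -4
  125a + 25b + 5c + d = -544
  343a + 49b + 7c + d = -1546
  1000a + 100b + 10c + d = -4639
Solving the system yields a = -5, b = 4, c = -4, d = 1.
So g(x) = -5x³ + 4x² - 4x + 1.
Check: g(7) = -1546. ✓

g(x) = -5x^3 + 4x^2 - 4x + 1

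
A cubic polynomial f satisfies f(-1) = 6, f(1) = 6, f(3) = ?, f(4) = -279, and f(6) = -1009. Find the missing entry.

-106

The 4 known points determine the degree-3 polynomial uniquely.
Write f(x) = ax^3 + bx^2 + cx + d. Substituting each data point gives a linear system:
  -a + b - c + d = 6
  a + b + c + d = 6
  64a + 16b + 4c + d = -279
  216a + 36b + 6c + d = -1009
Solving the system yields a = -5, b = 1, c = 5, d = 5.
So f(x) = -5x³ + x² + 5x + 5.
Then f(3) = -106.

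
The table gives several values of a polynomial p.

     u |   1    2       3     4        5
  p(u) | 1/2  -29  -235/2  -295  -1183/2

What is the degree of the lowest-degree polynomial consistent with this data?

3

Forward differences of the values at u = 1, 2, 3, 4, 5:
  p  : 1/2  -29  -235/2  -295  -1183/2
  Δ  : -59/2  -177/2  -355/2  -593/2
  Δ^2: -59  -89  -119
  Δ^3: -30  -30
  Δ^4: 0
The third differences are constant (-30) and nonzero, while all higher differences vanish, so the minimal degree is 3.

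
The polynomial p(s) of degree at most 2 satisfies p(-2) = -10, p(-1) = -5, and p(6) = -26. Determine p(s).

Write p(s) = as^2 + bs + c. Substituting each data point gives a linear system:
  4a - 2b + c = -10
  a - b + c = -5
  36a + 6b + c = -26
Solving the system yields a = -1, b = 2, c = -2.
So p(s) = -s^2 + 2s - 2.
Check: p(-1) = -5. ✓

p(s) = -s^2 + 2s - 2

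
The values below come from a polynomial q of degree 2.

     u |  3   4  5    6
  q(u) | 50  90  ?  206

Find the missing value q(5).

On equispaced nodes a degree-2 polynomial has vanishing third forward difference, so
  - q(3) + 3·q(4) - 3·q(5) + q(6) = 0.
Substituting the known values and solving for q(5):
  -3·q(5) = -426
  q(5) = 142.

142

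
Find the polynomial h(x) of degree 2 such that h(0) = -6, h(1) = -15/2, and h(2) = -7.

h(x) = x^2 - (5/2)x - 6

Write h(x) = ax^2 + bx + c. Substituting each data point gives a linear system:
  c = -6
  a + b + c = -15/2
  4a + 2b + c = -7
Solving the system yields a = 1, b = -5/2, c = -6.
So h(x) = x² - (5/2)x - 6.
Check: h(2) = -7. ✓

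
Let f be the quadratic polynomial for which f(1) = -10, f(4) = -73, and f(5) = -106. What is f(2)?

Write f(n) = an^2 + bn + c. Substituting each data point gives a linear system:
  a + b + c = -10
  16a + 4b + c = -73
  25a + 5b + c = -106
Solving the system yields a = -3, b = -6, c = -1.
So f(n) = -3n^2 - 6n - 1.
Then f(2) = -25.

-25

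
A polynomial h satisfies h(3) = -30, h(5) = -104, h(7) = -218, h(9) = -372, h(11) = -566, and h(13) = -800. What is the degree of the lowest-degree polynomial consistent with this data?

2

Forward differences of the values at u = 3, 5, 7, 9, 11, 13:
  h  : -30  -104  -218  -372  -566  -800
  Δ  : -74  -114  -154  -194  -234
  Δ^2: -40  -40  -40  -40
  Δ^3: 0  0  0
  Δ^4: 0  0
  Δ^5: 0
The second differences are constant (-40) and nonzero, while all higher differences vanish, so the minimal degree is 2.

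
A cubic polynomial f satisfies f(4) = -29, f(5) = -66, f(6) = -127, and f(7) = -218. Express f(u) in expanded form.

Write f(u) = au^3 + bu^2 + cu + d. Substituting each data point gives a linear system:
  64a + 16b + 4c + d = -29
  125a + 25b + 5c + d = -66
  216a + 36b + 6c + d = -127
  343a + 49b + 7c + d = -218
Solving the system yields a = -1, b = 3, c = -3, d = -1.
So f(u) = -u³ + 3u² - 3u - 1.
Check: f(4) = -29. ✓

f(u) = -u^3 + 3u^2 - 3u - 1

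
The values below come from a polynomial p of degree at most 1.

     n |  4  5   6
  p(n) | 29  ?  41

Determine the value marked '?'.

The 2 known points determine the degree-1 polynomial uniquely.
Write p(n) = an + b. Substituting each data point gives a linear system:
  4a + b = 29
  6a + b = 41
Solving the system yields a = 6, b = 5.
So p(n) = 6n + 5.
Then p(5) = 35.

35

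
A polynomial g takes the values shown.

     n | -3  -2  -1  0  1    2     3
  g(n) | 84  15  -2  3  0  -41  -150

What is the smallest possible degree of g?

Forward differences of the values at n = -3, -2, -1, 0, 1, 2, 3:
  g  : 84  15  -2  3  0  -41  -150
  Δ  : -69  -17  5  -3  -41  -109
  Δ^2: 52  22  -8  -38  -68
  Δ^3: -30  -30  -30  -30
  Δ^4: 0  0  0
  Δ^5: 0  0
  Δ^6: 0
The third differences are constant (-30) and nonzero, while all higher differences vanish, so the minimal degree is 3.

3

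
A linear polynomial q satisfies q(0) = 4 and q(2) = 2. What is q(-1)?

5

Using the Lagrange interpolation formula with nodes 0, 2:
  L_0(n) = (n - 2) / -2
  L_1(n) = n / 2
Then q(n) = 4·L_0(n) + 2·L_1(n).
Expanding and collecting terms gives q(n) = -n + 4.
Evaluating at n = -1: q(-1) = 5.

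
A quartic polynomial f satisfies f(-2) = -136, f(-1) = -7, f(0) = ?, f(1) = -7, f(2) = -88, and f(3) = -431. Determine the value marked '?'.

The 5 known points determine the degree-4 polynomial uniquely.
Write f(u) = au^4 + bu^3 + cu^2 + du + e. Substituting each data point gives a linear system:
  16a - 8b + 4c - 2d + e = -136
  a - b + c - d + e = -7
  a + b + c + d + e = -7
  16a + 8b + 4c + 2d + e = -88
  81a + 27b + 9c + 3d + e = -431
Solving the system yields a = -6, b = 4, c = -5, d = -4, e = 4.
So f(u) = -6u^4 + 4u^3 - 5u^2 - 4u + 4.
Then f(0) = 4.

4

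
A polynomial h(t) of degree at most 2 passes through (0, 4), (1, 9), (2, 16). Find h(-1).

Using the Lagrange interpolation formula with nodes 0, 1, 2:
  L_0(t) = (t - 1)(t - 2) / 2
  L_1(t) = t(t - 2) / -1
  L_2(t) = t(t - 1) / 2
Then h(t) = 4·L_0(t) + 9·L_1(t) + 16·L_2(t).
Expanding and collecting terms gives h(t) = t^2 + 4t + 4.
Evaluating at t = -1: h(-1) = 1.

1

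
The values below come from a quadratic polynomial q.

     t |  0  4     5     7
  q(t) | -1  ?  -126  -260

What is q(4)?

-77

The 3 known points determine the degree-2 polynomial uniquely.
Write q(t) = at^2 + bt + c. Substituting each data point gives a linear system:
  c = -1
  25a + 5b + c = -126
  49a + 7b + c = -260
Solving the system yields a = -6, b = 5, c = -1.
So q(t) = -6t^2 + 5t - 1.
Then q(4) = -77.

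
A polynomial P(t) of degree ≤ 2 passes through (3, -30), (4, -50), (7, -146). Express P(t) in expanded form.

P(t) = -3t^2 + t - 6

Using the Lagrange interpolation formula with nodes 3, 4, 7:
  L_0(t) = (t - 4)(t - 7) / 4
  L_1(t) = (t - 3)(t - 7) / -3
  L_2(t) = (t - 3)(t - 4) / 12
Then P(t) = -30·L_0(t) - 50·L_1(t) - 146·L_2(t).
Expanding and collecting terms gives P(t) = -3t^2 + t - 6.
Check: P(7) = -146. ✓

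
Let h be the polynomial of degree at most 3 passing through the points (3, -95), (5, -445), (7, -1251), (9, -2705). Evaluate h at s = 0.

Using the Lagrange interpolation formula with nodes 3, 5, 7, 9:
  L_0(s) = (s - 5)(s - 7)(s - 9) / -48
  L_1(s) = (s - 3)(s - 7)(s - 9) / 16
  L_2(s) = (s - 3)(s - 5)(s - 9) / -16
  L_3(s) = (s - 3)(s - 5)(s - 7) / 48
Then h(s) = -95·L_0(s) - 445·L_1(s) - 1251·L_2(s) - 2705·L_3(s).
Expanding and collecting terms gives h(s) = -4s³ + 3s² - 3s - 5.
Evaluating at s = 0: h(0) = -5.

-5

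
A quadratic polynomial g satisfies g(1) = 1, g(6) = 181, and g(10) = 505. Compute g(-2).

Using the Lagrange interpolation formula with nodes 1, 6, 10:
  L_0(n) = (n - 6)(n - 10) / 45
  L_1(n) = (n - 1)(n - 10) / -20
  L_2(n) = (n - 1)(n - 6) / 36
Then g(n) = 1·L_0(n) + 181·L_1(n) + 505·L_2(n).
Expanding and collecting terms gives g(n) = 5n^2 + n - 5.
Evaluating at n = -2: g(-2) = 13.

13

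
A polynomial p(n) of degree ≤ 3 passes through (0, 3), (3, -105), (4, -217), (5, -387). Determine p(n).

Write p(n) = an^3 + bn^2 + cn + d. Substituting each data point gives a linear system:
  d = 3
  27a + 9b + 3c + d = -105
  64a + 16b + 4c + d = -217
  125a + 25b + 5c + d = -387
Solving the system yields a = -2, b = -5, c = -3, d = 3.
So p(n) = -2n³ - 5n² - 3n + 3.
Check: p(4) = -217. ✓

p(n) = -2n^3 - 5n^2 - 3n + 3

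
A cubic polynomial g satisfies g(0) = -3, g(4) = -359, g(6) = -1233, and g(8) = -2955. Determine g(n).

g(n) = -6n^3 + 2n^2 - n - 3

Write g(n) = an^3 + bn^2 + cn + d. Substituting each data point gives a linear system:
  d = -3
  64a + 16b + 4c + d = -359
  216a + 36b + 6c + d = -1233
  512a + 64b + 8c + d = -2955
Solving the system yields a = -6, b = 2, c = -1, d = -3.
So g(n) = -6n³ + 2n² - n - 3.
Check: g(6) = -1233. ✓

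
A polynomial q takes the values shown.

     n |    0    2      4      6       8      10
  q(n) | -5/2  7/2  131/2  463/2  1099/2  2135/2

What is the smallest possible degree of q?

Forward differences of the values at n = 0, 2, 4, 6, 8, 10:
  q  : -5/2  7/2  131/2  463/2  1099/2  2135/2
  Δ  : 6  62  166  318  518
  Δ^2: 56  104  152  200
  Δ^3: 48  48  48
  Δ^4: 0  0
  Δ^5: 0
The third differences are constant (48) and nonzero, while all higher differences vanish, so the minimal degree is 3.

3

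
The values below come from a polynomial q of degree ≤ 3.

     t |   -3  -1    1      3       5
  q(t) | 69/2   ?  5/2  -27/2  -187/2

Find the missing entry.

5/2

The 4 known points determine the degree-3 polynomial uniquely.
Write q(t) = at^3 + bt^2 + ct + d. Substituting each data point gives a linear system:
  -27a + 9b - 3c + d = 69/2
  a + b + c + d = 5/2
  27a + 9b + 3c + d = -27/2
  125a + 25b + 5c + d = -187/2
Solving the system yields a = -1, b = 1, c = 1, d = 3/2.
So q(t) = -t³ + t² + t + 3/2.
Then q(-1) = 5/2.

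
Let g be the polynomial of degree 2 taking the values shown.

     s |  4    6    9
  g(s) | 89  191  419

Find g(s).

Using the Lagrange interpolation formula with nodes 4, 6, 9:
  L_0(s) = (s - 6)(s - 9) / 10
  L_1(s) = (s - 4)(s - 9) / -6
  L_2(s) = (s - 4)(s - 6) / 15
Then g(s) = 89·L_0(s) + 191·L_1(s) + 419·L_2(s).
Expanding and collecting terms gives g(s) = 5s² + s + 5.
Check: g(4) = 89. ✓

g(s) = 5s^2 + s + 5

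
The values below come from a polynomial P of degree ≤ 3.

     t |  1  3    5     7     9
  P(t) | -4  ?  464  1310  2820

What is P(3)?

90

On equispaced nodes a degree-3 polynomial has vanishing fourth forward difference, so
  P(1) - 4·P(3) + 6·P(5) - 4·P(7) + P(9) = 0.
Substituting the known values and solving for P(3):
  -4·P(3) = -360
  P(3) = 90.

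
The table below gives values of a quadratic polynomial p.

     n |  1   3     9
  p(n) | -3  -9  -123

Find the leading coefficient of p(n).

-2

Write p(n) = an^2 + bn + c. Substituting each data point gives a linear system:
  a + b + c = -3
  9a + 3b + c = -9
  81a + 9b + c = -123
Solving the system yields a = -2, b = 5, c = -6.
So p(n) = -2n^2 + 5n - 6.
The leading coefficient is -2.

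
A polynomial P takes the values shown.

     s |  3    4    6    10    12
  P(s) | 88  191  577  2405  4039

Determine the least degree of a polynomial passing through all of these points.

3

Divided differences on the nodes 3, 4, 6, 10, 12:
  order 0: 88  191  577  2405  4039
  order 1: 103  193  457  817
  order 2: 30  44  60
  order 3: 2  2
  order 4: 0
The order-3 divided differences are all 2 (nonzero) and every higher order vanishes, so the data lies on a polynomial of degree exactly 3.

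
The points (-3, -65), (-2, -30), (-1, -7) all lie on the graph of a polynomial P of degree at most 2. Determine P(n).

Using the Lagrange interpolation formula with nodes -3, -2, -1:
  L_0(n) = (n + 2)(n + 1) / 2
  L_1(n) = (n + 3)(n + 1) / -1
  L_2(n) = (n + 3)(n + 2) / 2
Then P(n) = -65·L_0(n) - 30·L_1(n) - 7·L_2(n).
Expanding and collecting terms gives P(n) = -6n^2 + 5n + 4.
Check: P(-3) = -65. ✓

P(n) = -6n^2 + 5n + 4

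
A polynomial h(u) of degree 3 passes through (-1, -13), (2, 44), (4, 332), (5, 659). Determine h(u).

h(u) = 6u^3 - 5u^2 + 6u + 4

Using the Lagrange interpolation formula with nodes -1, 2, 4, 5:
  L_0(u) = (u - 2)(u - 4)(u - 5) / -90
  L_1(u) = (u + 1)(u - 4)(u - 5) / 18
  L_2(u) = (u + 1)(u - 2)(u - 5) / -10
  L_3(u) = (u + 1)(u - 2)(u - 4) / 18
Then h(u) = -13·L_0(u) + 44·L_1(u) + 332·L_2(u) + 659·L_3(u).
Expanding and collecting terms gives h(u) = 6u³ - 5u² + 6u + 4.
Check: h(2) = 44. ✓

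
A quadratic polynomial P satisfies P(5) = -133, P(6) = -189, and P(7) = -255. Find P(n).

P(n) = -5n^2 - n - 3

Write P(n) = an^2 + bn + c. Substituting each data point gives a linear system:
  25a + 5b + c = -133
  36a + 6b + c = -189
  49a + 7b + c = -255
Solving the system yields a = -5, b = -1, c = -3.
So P(n) = -5n^2 - n - 3.
Check: P(5) = -133. ✓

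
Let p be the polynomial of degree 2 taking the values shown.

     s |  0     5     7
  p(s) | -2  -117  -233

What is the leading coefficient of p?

Write p(s) = as^2 + bs + c. Substituting each data point gives a linear system:
  c = -2
  25a + 5b + c = -117
  49a + 7b + c = -233
Solving the system yields a = -5, b = 2, c = -2.
So p(s) = -5s^2 + 2s - 2.
The leading coefficient is -5.

-5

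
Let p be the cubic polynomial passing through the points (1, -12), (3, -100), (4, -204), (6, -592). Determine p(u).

p(u) = -2u^3 - 4u^2 - 2u - 4

Write p(u) = au^3 + bu^2 + cu + d. Substituting each data point gives a linear system:
  a + b + c + d = -12
  27a + 9b + 3c + d = -100
  64a + 16b + 4c + d = -204
  216a + 36b + 6c + d = -592
Solving the system yields a = -2, b = -4, c = -2, d = -4.
So p(u) = -2u^3 - 4u^2 - 2u - 4.
Check: p(4) = -204. ✓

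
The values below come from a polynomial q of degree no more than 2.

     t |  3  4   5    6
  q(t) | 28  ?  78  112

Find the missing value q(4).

The 3 known points determine the degree-2 polynomial uniquely.
Write q(t) = at^2 + bt + c. Substituting each data point gives a linear system:
  9a + 3b + c = 28
  25a + 5b + c = 78
  36a + 6b + c = 112
Solving the system yields a = 3, b = 1, c = -2.
So q(t) = 3t^2 + t - 2.
Then q(4) = 50.

50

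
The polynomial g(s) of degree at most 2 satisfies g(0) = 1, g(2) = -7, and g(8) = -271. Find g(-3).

-62

Write g(s) = as^2 + bs + c. Substituting each data point gives a linear system:
  c = 1
  4a + 2b + c = -7
  64a + 8b + c = -271
Solving the system yields a = -5, b = 6, c = 1.
So g(s) = -5s^2 + 6s + 1.
Then g(-3) = -62.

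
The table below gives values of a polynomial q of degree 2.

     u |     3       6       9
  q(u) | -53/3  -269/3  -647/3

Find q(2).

-17/3

Write q(u) = au^2 + bu + c. Substituting each data point gives a linear system:
  9a + 3b + c = -53/3
  36a + 6b + c = -269/3
  81a + 9b + c = -647/3
Solving the system yields a = -3, b = 3, c = 1/3.
So q(u) = -3u² + 3u + 1/3.
Then q(2) = -17/3.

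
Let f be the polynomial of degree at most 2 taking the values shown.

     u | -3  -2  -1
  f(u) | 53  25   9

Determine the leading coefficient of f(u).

6

Write f(u) = au^2 + bu + c. Substituting each data point gives a linear system:
  9a - 3b + c = 53
  4a - 2b + c = 25
  a - b + c = 9
Solving the system yields a = 6, b = 2, c = 5.
So f(u) = 6u^2 + 2u + 5.
The leading coefficient is 6.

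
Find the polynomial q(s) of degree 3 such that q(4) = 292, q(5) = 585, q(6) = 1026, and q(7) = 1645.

Write q(s) = as^3 + bs^2 + cs + d. Substituting each data point gives a linear system:
  64a + 16b + 4c + d = 292
  125a + 25b + 5c + d = 585
  216a + 36b + 6c + d = 1026
  343a + 49b + 7c + d = 1645
Solving the system yields a = 5, b = -1, c = -3, d = 0.
So q(s) = 5s³ - s² - 3s.
Check: q(5) = 585. ✓

q(s) = 5s^3 - s^2 - 3s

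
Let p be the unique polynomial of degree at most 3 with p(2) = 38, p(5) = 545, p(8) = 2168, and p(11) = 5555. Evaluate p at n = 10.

Write p(n) = an^3 + bn^2 + cn + d. Substituting each data point gives a linear system:
  8a + 4b + 2c + d = 38
  125a + 25b + 5c + d = 545
  512a + 64b + 8c + d = 2168
  1331a + 121b + 11c + d = 5555
Solving the system yields a = 4, b = 2, c = -1, d = 0.
So p(n) = 4n³ + 2n² - n.
Then p(10) = 4190.

4190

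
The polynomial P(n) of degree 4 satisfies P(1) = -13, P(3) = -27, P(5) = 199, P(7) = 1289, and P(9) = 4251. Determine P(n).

Write P(n) = an^4 + bn^3 + cn^2 + dn + e. Substituting each data point gives a linear system:
  a + b + c + d + e = -13
  81a + 27b + 9c + 3d + e = -27
  625a + 125b + 25c + 5d + e = 199
  2401a + 343b + 49c + 7d + e = 1289
  6561a + 729b + 81c + 9d + e = 4251
Solving the system yields a = 1, b = -3, c = -1, d = -4, e = -6.
So P(n) = n⁴ - 3n³ - n² - 4n - 6.
Check: P(1) = -13. ✓

P(n) = n^4 - 3n^3 - n^2 - 4n - 6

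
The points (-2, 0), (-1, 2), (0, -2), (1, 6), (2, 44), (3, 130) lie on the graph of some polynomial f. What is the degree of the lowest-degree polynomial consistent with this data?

Forward differences of the values at t = -2, -1, 0, 1, 2, 3:
  f  : 0  2  -2  6  44  130
  Δ  : 2  -4  8  38  86
  Δ^2: -6  12  30  48
  Δ^3: 18  18  18
  Δ^4: 0  0
  Δ^5: 0
The third differences are constant (18) and nonzero, while all higher differences vanish, so the minimal degree is 3.

3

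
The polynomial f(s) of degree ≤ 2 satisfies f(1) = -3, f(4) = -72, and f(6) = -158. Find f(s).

Write f(s) = as^2 + bs + c. Substituting each data point gives a linear system:
  a + b + c = -3
  16a + 4b + c = -72
  36a + 6b + c = -158
Solving the system yields a = -4, b = -3, c = 4.
So f(s) = -4s^2 - 3s + 4.
Check: f(4) = -72. ✓

f(s) = -4s^2 - 3s + 4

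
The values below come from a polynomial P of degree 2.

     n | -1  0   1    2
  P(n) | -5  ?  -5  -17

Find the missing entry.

-1

On equispaced nodes a degree-2 polynomial has vanishing third forward difference, so
  - P(-1) + 3·P(0) - 3·P(1) + P(2) = 0.
Substituting the known values and solving for P(0):
  3·P(0) = -3
  P(0) = -1.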